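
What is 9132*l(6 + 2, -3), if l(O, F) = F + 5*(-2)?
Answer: -118716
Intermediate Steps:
l(O, F) = -10 + F (l(O, F) = F - 10 = -10 + F)
9132*l(6 + 2, -3) = 9132*(-10 - 3) = 9132*(-13) = -118716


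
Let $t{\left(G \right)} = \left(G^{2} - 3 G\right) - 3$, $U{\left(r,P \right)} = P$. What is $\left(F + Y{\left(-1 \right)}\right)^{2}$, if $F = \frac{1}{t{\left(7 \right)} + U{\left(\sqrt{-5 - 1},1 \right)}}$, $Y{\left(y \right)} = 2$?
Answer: $\frac{2809}{676} \approx 4.1553$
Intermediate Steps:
$t{\left(G \right)} = -3 + G^{2} - 3 G$
$F = \frac{1}{26}$ ($F = \frac{1}{\left(-3 + 7^{2} - 21\right) + 1} = \frac{1}{\left(-3 + 49 - 21\right) + 1} = \frac{1}{25 + 1} = \frac{1}{26} \approx 0.038462$)
$\left(F + Y{\left(-1 \right)}\right)^{2} = \left(\frac{1}{26} + 2\right)^{2} = \left(\frac{53}{26}\right)^{2} = \frac{2809}{676}$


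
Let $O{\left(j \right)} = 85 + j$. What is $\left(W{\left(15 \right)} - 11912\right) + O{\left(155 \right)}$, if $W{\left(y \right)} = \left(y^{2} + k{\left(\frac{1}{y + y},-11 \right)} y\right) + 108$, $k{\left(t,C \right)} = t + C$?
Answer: $- \frac{23007}{2} \approx -11504.0$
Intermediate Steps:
$k{\left(t,C \right)} = C + t$
$W{\left(y \right)} = 108 + y^{2} + y \left(-11 + \frac{1}{2 y}\right)$ ($W{\left(y \right)} = \left(y^{2} + \left(-11 + \frac{1}{y + y}\right) y\right) + 108 = \left(y^{2} + \left(-11 + \frac{1}{2 y}\right) y\right) + 108 = \left(y^{2} + y \left(-11 + \frac{1}{2 y}\right)\right) + 108 = 108 + y^{2} + y \left(-11 + \frac{1}{2 y}\right)$)
$\left(W{\left(15 \right)} - 11912\right) + O{\left(155 \right)} = \left(\left(\frac{217}{2} + 15^{2} - 165\right) - 11912\right) + \left(85 + 155\right) = \left(\left(\frac{217}{2} + 225 - 165\right) - 11912\right) + 240 = \left(\frac{337}{2} - 11912\right) + 240 = - \frac{23487}{2} + 240 = - \frac{23007}{2}$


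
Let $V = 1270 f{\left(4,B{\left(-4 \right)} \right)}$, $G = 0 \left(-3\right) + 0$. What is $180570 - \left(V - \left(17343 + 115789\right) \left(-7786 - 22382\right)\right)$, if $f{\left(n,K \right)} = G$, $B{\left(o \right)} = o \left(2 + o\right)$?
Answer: $-4016145606$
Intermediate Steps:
$G = 0$ ($G = 0 + 0 = 0$)
$f{\left(n,K \right)} = 0$
$V = 0$ ($V = 1270 \cdot 0 = 0$)
$180570 - \left(V - \left(17343 + 115789\right) \left(-7786 - 22382\right)\right) = 180570 + \left(\left(17343 + 115789\right) \left(-7786 - 22382\right) - 0\right) = 180570 + \left(133132 \left(-30168\right) + 0\right) = 180570 + \left(-4016326176 + 0\right) = 180570 - 4016326176 = -4016145606$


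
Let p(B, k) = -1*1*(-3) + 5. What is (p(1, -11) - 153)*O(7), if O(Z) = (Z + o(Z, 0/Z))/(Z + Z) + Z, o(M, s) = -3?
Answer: -7395/7 ≈ -1056.4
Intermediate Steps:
p(B, k) = 8 (p(B, k) = -1*(-3) + 5 = 3 + 5 = 8)
O(Z) = Z + (-3 + Z)/(2*Z) (O(Z) = (Z - 3)/(Z + Z) + Z = (-3 + Z)/((2*Z)) + Z = (-3 + Z)*(1/(2*Z)) + Z = (-3 + Z)/(2*Z) + Z = Z + (-3 + Z)/(2*Z))
(p(1, -11) - 153)*O(7) = (8 - 153)*(½ + 7 - 3/2/7) = -145*(½ + 7 - 3/2*⅐) = -145*(½ + 7 - 3/14) = -145*51/7 = -7395/7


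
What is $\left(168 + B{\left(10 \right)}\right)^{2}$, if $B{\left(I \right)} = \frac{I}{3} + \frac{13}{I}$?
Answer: $\frac{26822041}{900} \approx 29802.0$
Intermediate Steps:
$B{\left(I \right)} = \frac{13}{I} + \frac{I}{3}$ ($B{\left(I \right)} = I \frac{1}{3} + \frac{13}{I} = \frac{I}{3} + \frac{13}{I} = \frac{13}{I} + \frac{I}{3}$)
$\left(168 + B{\left(10 \right)}\right)^{2} = \left(168 + \left(\frac{13}{10} + \frac{1}{3} \cdot 10\right)\right)^{2} = \left(168 + \left(13 \cdot \frac{1}{10} + \frac{10}{3}\right)\right)^{2} = \left(168 + \left(\frac{13}{10} + \frac{10}{3}\right)\right)^{2} = \left(168 + \frac{139}{30}\right)^{2} = \left(\frac{5179}{30}\right)^{2} = \frac{26822041}{900}$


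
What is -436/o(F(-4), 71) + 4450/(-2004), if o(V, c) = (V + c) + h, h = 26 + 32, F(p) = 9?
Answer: -41329/7682 ≈ -5.3800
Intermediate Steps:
h = 58
o(V, c) = 58 + V + c (o(V, c) = (V + c) + 58 = 58 + V + c)
-436/o(F(-4), 71) + 4450/(-2004) = -436/(58 + 9 + 71) + 4450/(-2004) = -436/138 + 4450*(-1/2004) = -436*1/138 - 2225/1002 = -218/69 - 2225/1002 = -41329/7682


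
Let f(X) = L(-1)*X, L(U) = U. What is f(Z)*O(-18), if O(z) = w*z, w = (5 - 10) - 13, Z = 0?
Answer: 0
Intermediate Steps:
w = -18 (w = -5 - 13 = -18)
O(z) = -18*z
f(X) = -X
f(Z)*O(-18) = (-1*0)*(-18*(-18)) = 0*324 = 0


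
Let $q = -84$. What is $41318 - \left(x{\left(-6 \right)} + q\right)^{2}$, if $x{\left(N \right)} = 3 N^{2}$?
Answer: $40742$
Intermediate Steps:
$41318 - \left(x{\left(-6 \right)} + q\right)^{2} = 41318 - \left(3 \left(-6\right)^{2} - 84\right)^{2} = 41318 - \left(3 \cdot 36 - 84\right)^{2} = 41318 - \left(108 - 84\right)^{2} = 41318 - 24^{2} = 41318 - 576 = 40742$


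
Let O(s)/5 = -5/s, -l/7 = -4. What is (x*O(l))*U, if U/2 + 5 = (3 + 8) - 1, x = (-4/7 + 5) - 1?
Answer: -1500/49 ≈ -30.612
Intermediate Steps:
x = 24/7 (x = (-4*1/7 + 5) - 1 = (-4/7 + 5) - 1 = 31/7 - 1 = 24/7 ≈ 3.4286)
l = 28 (l = -7*(-4) = 28)
O(s) = -25/s (O(s) = 5*(-5/s) = -25/s)
U = 10 (U = -10 + 2*((3 + 8) - 1) = -10 + 2*(11 - 1) = -10 + 2*10 = -10 + 20 = 10)
(x*O(l))*U = (24*(-25/28)/7)*10 = (24*(-25*1/28)/7)*10 = ((24/7)*(-25/28))*10 = -150/49*10 = -1500/49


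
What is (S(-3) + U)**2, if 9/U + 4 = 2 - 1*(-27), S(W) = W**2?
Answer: 54756/625 ≈ 87.610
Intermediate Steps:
U = 9/25 (U = 9/(-4 + (2 - 1*(-27))) = 9/(-4 + (2 + 27)) = 9/(-4 + 29) = 9/25 ≈ 0.36000)
(S(-3) + U)**2 = ((-3)**2 + 9/25)**2 = (9 + 9/25)**2 = (234/25)**2 = 54756/625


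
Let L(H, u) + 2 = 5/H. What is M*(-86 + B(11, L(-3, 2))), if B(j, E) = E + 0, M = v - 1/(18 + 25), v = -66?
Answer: 763691/129 ≈ 5920.1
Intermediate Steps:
L(H, u) = -2 + 5/H
M = -2839/43 (M = -66 - 1/(18 + 25) = -66 - 1/43 = -2839/43 ≈ -66.023)
B(j, E) = E
M*(-86 + B(11, L(-3, 2))) = -2839*(-86 + (-2 + 5/(-3)))/43 = -2839*(-86 + (-2 + 5*(-1/3)))/43 = -2839*(-86 + (-2 - 5/3))/43 = -2839*(-86 - 11/3)/43 = -2839/43*(-269/3) = 763691/129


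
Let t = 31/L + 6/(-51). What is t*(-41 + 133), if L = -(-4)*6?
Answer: 11017/102 ≈ 108.01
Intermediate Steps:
L = 24 (L = -4*(-6) = 24)
t = 479/408 (t = 31/24 + 6/(-51) = 31*(1/24) + 6*(-1/51) = 31/24 - 2/17 = 479/408 ≈ 1.1740)
t*(-41 + 133) = 479*(-41 + 133)/408 = (479/408)*92 = 11017/102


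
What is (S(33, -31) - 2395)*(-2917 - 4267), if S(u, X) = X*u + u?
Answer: 24317840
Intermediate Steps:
S(u, X) = u + X*u
(S(33, -31) - 2395)*(-2917 - 4267) = (33*(1 - 31) - 2395)*(-2917 - 4267) = (33*(-30) - 2395)*(-7184) = (-990 - 2395)*(-7184) = -3385*(-7184) = 24317840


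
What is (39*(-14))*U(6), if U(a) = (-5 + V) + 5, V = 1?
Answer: -546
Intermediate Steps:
U(a) = 1 (U(a) = (-5 + 1) + 5 = -4 + 5 = 1)
(39*(-14))*U(6) = (39*(-14))*1 = -546*1 = -546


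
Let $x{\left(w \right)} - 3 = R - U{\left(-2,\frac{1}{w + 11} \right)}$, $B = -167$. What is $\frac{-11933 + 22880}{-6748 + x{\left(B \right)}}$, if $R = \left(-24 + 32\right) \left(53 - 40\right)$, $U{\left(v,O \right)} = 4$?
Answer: $- \frac{3649}{2215} \approx -1.6474$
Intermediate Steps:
$R = 104$ ($R = 8 \cdot 13 = 104$)
$x{\left(w \right)} = 103$ ($x{\left(w \right)} = 3 + \left(104 - 4\right) = 3 + 100 = 103$)
$\frac{-11933 + 22880}{-6748 + x{\left(B \right)}} = \frac{-11933 + 22880}{-6748 + 103} = \frac{10947}{-6645} = 10947 \left(- \frac{1}{6645}\right) = - \frac{3649}{2215}$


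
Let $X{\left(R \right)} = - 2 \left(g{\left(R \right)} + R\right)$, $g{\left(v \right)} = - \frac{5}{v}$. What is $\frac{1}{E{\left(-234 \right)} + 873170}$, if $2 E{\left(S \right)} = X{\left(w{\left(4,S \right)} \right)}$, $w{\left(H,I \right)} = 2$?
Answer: $\frac{2}{1746341} \approx 1.1453 \cdot 10^{-6}$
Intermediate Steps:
$X{\left(R \right)} = - 2 R + \frac{10}{R}$ ($X{\left(R \right)} = - 2 \left(- \frac{5}{R} + R\right) = - 2 \left(R - \frac{5}{R}\right) = - 2 R + \frac{10}{R}$)
$E{\left(S \right)} = \frac{1}{2}$ ($E{\left(S \right)} = \frac{\left(-2\right) 2 + \frac{10}{2}}{2} = \frac{-4 + 10 \cdot \frac{1}{2}}{2} = \frac{-4 + 5}{2} = \frac{1}{2} \cdot 1 = \frac{1}{2}$)
$\frac{1}{E{\left(-234 \right)} + 873170} = \frac{1}{\frac{1}{2} + 873170} = \frac{1}{\frac{1746341}{2}} = \frac{2}{1746341}$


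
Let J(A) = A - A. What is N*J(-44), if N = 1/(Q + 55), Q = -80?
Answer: 0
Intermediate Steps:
J(A) = 0
N = -1/25 (N = 1/(-80 + 55) = 1/(-25) = -1/25 ≈ -0.040000)
N*J(-44) = -1/25*0 = 0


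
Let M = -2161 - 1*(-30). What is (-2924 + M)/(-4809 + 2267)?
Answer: 5055/2542 ≈ 1.9886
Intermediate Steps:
M = -2131 (M = -2161 + 30 = -2131)
(-2924 + M)/(-4809 + 2267) = (-2924 - 2131)/(-4809 + 2267) = -5055/(-2542) = -5055*(-1/2542) = 5055/2542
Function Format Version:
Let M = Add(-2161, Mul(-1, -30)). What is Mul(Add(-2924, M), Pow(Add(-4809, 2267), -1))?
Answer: Rational(5055, 2542) ≈ 1.9886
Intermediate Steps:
M = -2131 (M = Add(-2161, 30) = -2131)
Mul(Add(-2924, M), Pow(Add(-4809, 2267), -1)) = Mul(Add(-2924, -2131), Pow(Add(-4809, 2267), -1)) = Mul(-5055, Pow(-2542, -1)) = Mul(-5055, Rational(-1, 2542)) = Rational(5055, 2542)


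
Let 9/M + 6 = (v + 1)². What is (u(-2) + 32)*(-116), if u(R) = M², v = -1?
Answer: -3973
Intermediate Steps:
M = -3/2 (M = 9/(-6 + (-1 + 1)²) = 9/(-6 + 0²) = 9/(-6 + 0) = 9/(-6) = 9*(-⅙) = -3/2 ≈ -1.5000)
u(R) = 9/4 (u(R) = (-3/2)² = 9/4)
(u(-2) + 32)*(-116) = (9/4 + 32)*(-116) = (137/4)*(-116) = -3973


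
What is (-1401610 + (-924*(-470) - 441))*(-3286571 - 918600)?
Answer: 4069642543841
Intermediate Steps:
(-1401610 + (-924*(-470) - 441))*(-3286571 - 918600) = (-1401610 + (434280 - 441))*(-4205171) = (-1401610 + 433839)*(-4205171) = -967771*(-4205171) = 4069642543841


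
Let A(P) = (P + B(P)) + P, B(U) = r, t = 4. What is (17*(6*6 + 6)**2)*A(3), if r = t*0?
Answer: 179928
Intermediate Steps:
r = 0 (r = 4*0 = 0)
B(U) = 0
A(P) = 2*P (A(P) = (P + 0) + P = P + P = 2*P)
(17*(6*6 + 6)**2)*A(3) = (17*(6*6 + 6)**2)*(2*3) = (17*(36 + 6)**2)*6 = (17*42**2)*6 = (17*1764)*6 = 29988*6 = 179928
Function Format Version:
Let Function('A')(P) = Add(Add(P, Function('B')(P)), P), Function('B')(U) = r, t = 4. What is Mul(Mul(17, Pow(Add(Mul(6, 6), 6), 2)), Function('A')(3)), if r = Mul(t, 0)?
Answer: 179928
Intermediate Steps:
r = 0 (r = Mul(4, 0) = 0)
Function('B')(U) = 0
Function('A')(P) = Mul(2, P) (Function('A')(P) = Add(Add(P, 0), P) = Add(P, P) = Mul(2, P))
Mul(Mul(17, Pow(Add(Mul(6, 6), 6), 2)), Function('A')(3)) = Mul(Mul(17, Pow(Add(Mul(6, 6), 6), 2)), Mul(2, 3)) = Mul(Mul(17, Pow(Add(36, 6), 2)), 6) = Mul(Mul(17, Pow(42, 2)), 6) = Mul(Mul(17, 1764), 6) = Mul(29988, 6) = 179928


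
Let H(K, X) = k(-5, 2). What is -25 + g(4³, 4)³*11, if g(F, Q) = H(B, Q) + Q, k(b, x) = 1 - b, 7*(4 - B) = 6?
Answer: 10975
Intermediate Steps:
B = 22/7 (B = 4 - ⅐*6 = 4 - 6/7 = 22/7 ≈ 3.1429)
H(K, X) = 6 (H(K, X) = 1 - 1*(-5) = 1 + 5 = 6)
g(F, Q) = 6 + Q
-25 + g(4³, 4)³*11 = -25 + (6 + 4)³*11 = -25 + 10³*11 = -25 + 1000*11 = -25 + 11000 = 10975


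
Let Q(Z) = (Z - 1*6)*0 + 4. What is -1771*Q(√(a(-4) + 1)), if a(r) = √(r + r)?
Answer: -7084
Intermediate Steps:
a(r) = √2*√r (a(r) = √(2*r) = √2*√r)
Q(Z) = 4 (Q(Z) = (Z - 6)*0 + 4 = (-6 + Z)*0 + 4 = 0 + 4 = 4)
-1771*Q(√(a(-4) + 1)) = -1771*4 = -7084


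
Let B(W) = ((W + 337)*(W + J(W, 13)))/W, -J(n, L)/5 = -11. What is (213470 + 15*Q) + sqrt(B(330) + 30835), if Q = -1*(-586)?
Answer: 222260 + 49*sqrt(474)/6 ≈ 2.2244e+5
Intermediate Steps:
Q = 586
J(n, L) = 55 (J(n, L) = -5*(-11) = 55)
B(W) = (55 + W)*(337 + W)/W (B(W) = ((W + 337)*(W + 55))/W = ((337 + W)*(55 + W))/W = ((55 + W)*(337 + W))/W = (55 + W)*(337 + W)/W)
(213470 + 15*Q) + sqrt(B(330) + 30835) = (213470 + 15*586) + sqrt((392 + 330 + 18535/330) + 30835) = (213470 + 8790) + sqrt((392 + 330 + 18535*(1/330)) + 30835) = 222260 + sqrt((392 + 330 + 337/6) + 30835) = 222260 + sqrt(4669/6 + 30835) = 222260 + sqrt(189679/6) = 222260 + 49*sqrt(474)/6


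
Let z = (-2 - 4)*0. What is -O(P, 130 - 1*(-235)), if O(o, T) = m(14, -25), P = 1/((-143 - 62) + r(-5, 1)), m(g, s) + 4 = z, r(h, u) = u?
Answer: 4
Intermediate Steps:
z = 0 (z = -6*0 = 0)
m(g, s) = -4 (m(g, s) = -4 + 0 = -4)
P = -1/204 (P = 1/((-143 - 62) + 1) = 1/(-205 + 1) = 1/(-204) = -1/204 ≈ -0.0049020)
O(o, T) = -4
-O(P, 130 - 1*(-235)) = -1*(-4) = 4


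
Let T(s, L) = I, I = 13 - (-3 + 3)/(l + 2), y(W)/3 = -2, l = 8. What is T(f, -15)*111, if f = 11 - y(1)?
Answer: 1443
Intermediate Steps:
y(W) = -6 (y(W) = 3*(-2) = -6)
f = 17 (f = 11 - 1*(-6) = 11 + 6 = 17)
I = 13 (I = 13 - (-3 + 3)/(8 + 2) = 13 - 0/10 = 13 - 1*0 = 13 + 0 = 13)
T(s, L) = 13
T(f, -15)*111 = 13*111 = 1443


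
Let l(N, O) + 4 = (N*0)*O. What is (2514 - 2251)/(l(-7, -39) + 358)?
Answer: 263/354 ≈ 0.74294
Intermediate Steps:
l(N, O) = -4 (l(N, O) = -4 + (N*0)*O = -4 + 0*O = -4 + 0 = -4)
(2514 - 2251)/(l(-7, -39) + 358) = (2514 - 2251)/(-4 + 358) = 263/354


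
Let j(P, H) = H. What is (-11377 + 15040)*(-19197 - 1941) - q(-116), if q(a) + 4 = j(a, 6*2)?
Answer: -77428502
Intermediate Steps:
q(a) = 8 (q(a) = -4 + 6*2 = -4 + 12 = 8)
(-11377 + 15040)*(-19197 - 1941) - q(-116) = (-11377 + 15040)*(-19197 - 1941) - 1*8 = 3663*(-21138) - 8 = -77428494 - 8 = -77428502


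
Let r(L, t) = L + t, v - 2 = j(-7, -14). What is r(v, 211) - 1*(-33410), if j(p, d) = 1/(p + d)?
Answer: 706082/21 ≈ 33623.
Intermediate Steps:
j(p, d) = 1/(d + p)
v = 41/21 (v = 2 + 1/(-14 - 7) = 2 + 1/(-21) = 2 - 1/21 = 41/21 ≈ 1.9524)
r(v, 211) - 1*(-33410) = (41/21 + 211) - 1*(-33410) = 4472/21 + 33410 = 706082/21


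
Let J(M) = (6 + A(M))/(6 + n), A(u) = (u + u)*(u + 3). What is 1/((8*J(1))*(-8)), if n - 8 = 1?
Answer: -15/896 ≈ -0.016741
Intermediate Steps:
n = 9 (n = 8 + 1 = 9)
A(u) = 2*u*(3 + u) (A(u) = (2*u)*(3 + u) = 2*u*(3 + u))
J(M) = 2/5 + 2*M*(3 + M)/15 (J(M) = (6 + 2*M*(3 + M))/(6 + 9) = (6 + 2*M*(3 + M))/15 = (6 + 2*M*(3 + M))*(1/15) = 2/5 + 2*M*(3 + M)/15)
1/((8*J(1))*(-8)) = 1/((8*(2/5 + (2/15)*1*(3 + 1)))*(-8)) = 1/((8*(2/5 + (2/15)*1*4))*(-8)) = 1/((8*(2/5 + 8/15))*(-8)) = 1/((8*(14/15))*(-8)) = 1/((112/15)*(-8)) = 1/(-896/15) = -15/896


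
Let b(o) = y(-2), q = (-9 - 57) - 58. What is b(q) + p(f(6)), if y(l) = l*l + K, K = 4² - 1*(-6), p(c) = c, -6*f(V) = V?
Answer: 25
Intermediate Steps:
f(V) = -V/6
q = -124 (q = -66 - 58 = -124)
K = 22 (K = 16 + 6 = 22)
y(l) = 22 + l² (y(l) = l*l + 22 = l² + 22 = 22 + l²)
b(o) = 26 (b(o) = 22 + (-2)² = 22 + 4 = 26)
b(q) + p(f(6)) = 26 - ⅙*6 = 26 - 1 = 25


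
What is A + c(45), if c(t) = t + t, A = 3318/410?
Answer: 20109/205 ≈ 98.093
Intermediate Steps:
A = 1659/205 (A = 3318*(1/410) = 1659/205 ≈ 8.0927)
c(t) = 2*t
A + c(45) = 1659/205 + 2*45 = 1659/205 + 90 = 20109/205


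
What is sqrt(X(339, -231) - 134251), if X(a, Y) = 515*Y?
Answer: 4*I*sqrt(15826) ≈ 503.21*I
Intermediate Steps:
sqrt(X(339, -231) - 134251) = sqrt(515*(-231) - 134251) = sqrt(-118965 - 134251) = sqrt(-253216) = 4*I*sqrt(15826)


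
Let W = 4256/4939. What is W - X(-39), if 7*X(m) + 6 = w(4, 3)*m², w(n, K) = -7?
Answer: 52644959/34573 ≈ 1522.7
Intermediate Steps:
W = 4256/4939 (W = 4256*(1/4939) = 4256/4939 ≈ 0.86171)
X(m) = -6/7 - m² (X(m) = -6/7 + (-7*m²)/7 = -6/7 - m²)
W - X(-39) = 4256/4939 - (-6/7 - 1*(-39)²) = 4256/4939 - (-6/7 - 1*1521) = 4256/4939 - (-6/7 - 1521) = 4256/4939 - 1*(-10653/7) = 4256/4939 + 10653/7 = 52644959/34573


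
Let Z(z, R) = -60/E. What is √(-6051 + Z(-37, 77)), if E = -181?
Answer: 11*I*√1638231/181 ≈ 77.786*I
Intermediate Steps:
Z(z, R) = 60/181 (Z(z, R) = -60/(-181) = -60*(-1/181) = 60/181)
√(-6051 + Z(-37, 77)) = √(-6051 + 60/181) = √(-1095171/181) = 11*I*√1638231/181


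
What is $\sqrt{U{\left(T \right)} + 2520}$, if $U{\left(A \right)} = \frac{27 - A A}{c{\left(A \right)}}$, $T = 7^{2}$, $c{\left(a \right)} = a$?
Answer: $\frac{\sqrt{121106}}{7} \approx 49.715$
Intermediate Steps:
$T = 49$
$U{\left(A \right)} = \frac{27 - A^{2}}{A}$ ($U{\left(A \right)} = \frac{27 - A A}{A} = \frac{27 - A^{2}}{A}$)
$\sqrt{U{\left(T \right)} + 2520} = \sqrt{\left(\left(-1\right) 49 + \frac{27}{49}\right) + 2520} = \sqrt{\left(-49 + 27 \cdot \frac{1}{49}\right) + 2520} = \sqrt{\left(-49 + \frac{27}{49}\right) + 2520} = \sqrt{- \frac{2374}{49} + 2520} = \sqrt{\frac{121106}{49}} = \frac{\sqrt{121106}}{7}$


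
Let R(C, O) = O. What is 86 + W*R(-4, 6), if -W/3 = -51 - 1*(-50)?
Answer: 104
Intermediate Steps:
W = 3 (W = -3*(-51 - 1*(-50)) = -3*(-51 + 50) = -3*(-1) = 3)
86 + W*R(-4, 6) = 86 + 3*6 = 86 + 18 = 104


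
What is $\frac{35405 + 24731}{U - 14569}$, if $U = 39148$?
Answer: $\frac{60136}{24579} \approx 2.4466$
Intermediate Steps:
$\frac{35405 + 24731}{U - 14569} = \frac{35405 + 24731}{39148 - 14569} = \frac{60136}{24579}$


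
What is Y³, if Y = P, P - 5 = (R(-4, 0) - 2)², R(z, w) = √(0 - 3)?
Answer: -648 - 240*I*√3 ≈ -648.0 - 415.69*I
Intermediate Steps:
R(z, w) = I*√3 (R(z, w) = √(-3) = I*√3)
P = 5 + (-2 + I*√3)² (P = 5 + (I*√3 - 2)² = 5 + (-2 + I*√3)² ≈ 6.0 - 6.9282*I)
Y = 6 - 4*I*√3 ≈ 6.0 - 6.9282*I
Y³ = (6 - 4*I*√3)³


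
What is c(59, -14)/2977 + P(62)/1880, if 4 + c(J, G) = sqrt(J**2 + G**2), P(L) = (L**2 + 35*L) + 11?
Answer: 3585781/1119352 + sqrt(3677)/2977 ≈ 3.2238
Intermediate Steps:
P(L) = 11 + L**2 + 35*L
c(J, G) = -4 + sqrt(G**2 + J**2) (c(J, G) = -4 + sqrt(J**2 + G**2) = -4 + sqrt(G**2 + J**2))
c(59, -14)/2977 + P(62)/1880 = (-4 + sqrt((-14)**2 + 59**2))/2977 + (11 + 62**2 + 35*62)/1880 = (-4 + sqrt(196 + 3481))*(1/2977) + (11 + 3844 + 2170)*(1/1880) = (-4 + sqrt(3677))*(1/2977) + 6025*(1/1880) = (-4/2977 + sqrt(3677)/2977) + 1205/376 = 3585781/1119352 + sqrt(3677)/2977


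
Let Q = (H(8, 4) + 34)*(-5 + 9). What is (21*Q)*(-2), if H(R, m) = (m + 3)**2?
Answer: -13944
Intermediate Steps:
H(R, m) = (3 + m)**2
Q = 332 (Q = ((3 + 4)**2 + 34)*(-5 + 9) = (7**2 + 34)*4 = (49 + 34)*4 = 83*4 = 332)
(21*Q)*(-2) = (21*332)*(-2) = 6972*(-2) = -13944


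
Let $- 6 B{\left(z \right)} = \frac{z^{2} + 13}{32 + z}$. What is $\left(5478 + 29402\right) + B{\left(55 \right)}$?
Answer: $\frac{9102161}{261} \approx 34874.0$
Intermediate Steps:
$B{\left(z \right)} = - \frac{13 + z^{2}}{6 \left(32 + z\right)}$ ($B{\left(z \right)} = - \frac{\left(z^{2} + 13\right) \frac{1}{32 + z}}{6} = - \frac{\left(13 + z^{2}\right) \frac{1}{32 + z}}{6} = - \frac{\frac{1}{32 + z} \left(13 + z^{2}\right)}{6} = - \frac{13 + z^{2}}{6 \left(32 + z\right)}$)
$\left(5478 + 29402\right) + B{\left(55 \right)} = \left(5478 + 29402\right) + \frac{-13 - 55^{2}}{6 \left(32 + 55\right)} = 34880 + \frac{-13 - 3025}{6 \cdot 87} = 34880 + \frac{1}{6} \cdot \frac{1}{87} \left(-13 - 3025\right) = 34880 + \frac{1}{6} \cdot \frac{1}{87} \left(-3038\right) = 34880 - \frac{1519}{261} = \frac{9102161}{261}$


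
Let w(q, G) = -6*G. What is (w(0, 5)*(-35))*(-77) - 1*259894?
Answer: -340744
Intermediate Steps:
(w(0, 5)*(-35))*(-77) - 1*259894 = (-6*5*(-35))*(-77) - 1*259894 = -30*(-35)*(-77) - 259894 = 1050*(-77) - 259894 = -80850 - 259894 = -340744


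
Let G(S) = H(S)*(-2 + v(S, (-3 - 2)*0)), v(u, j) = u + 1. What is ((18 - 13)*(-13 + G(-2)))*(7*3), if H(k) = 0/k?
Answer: -1365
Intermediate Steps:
v(u, j) = 1 + u
H(k) = 0
G(S) = 0 (G(S) = 0*(-2 + (1 + S)) = 0*(-1 + S) = 0)
((18 - 13)*(-13 + G(-2)))*(7*3) = ((18 - 13)*(-13 + 0))*(7*3) = (5*(-13))*21 = -65*21 = -1365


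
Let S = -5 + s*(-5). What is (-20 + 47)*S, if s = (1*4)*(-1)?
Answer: 405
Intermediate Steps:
s = -4 (s = 4*(-1) = -4)
S = 15 (S = -5 - 4*(-5) = -5 + 20 = 15)
(-20 + 47)*S = (-20 + 47)*15 = 27*15 = 405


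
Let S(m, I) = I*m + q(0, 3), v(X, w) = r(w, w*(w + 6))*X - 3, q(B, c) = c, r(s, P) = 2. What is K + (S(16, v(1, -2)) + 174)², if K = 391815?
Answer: 417736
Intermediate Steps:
v(X, w) = -3 + 2*X (v(X, w) = 2*X - 3 = -3 + 2*X)
S(m, I) = 3 + I*m (S(m, I) = I*m + 3 = 3 + I*m)
K + (S(16, v(1, -2)) + 174)² = 391815 + ((3 + (-3 + 2*1)*16) + 174)² = 391815 + ((3 + (-3 + 2)*16) + 174)² = 391815 + ((3 - 1*16) + 174)² = 391815 + ((3 - 16) + 174)² = 391815 + (-13 + 174)² = 391815 + 161² = 391815 + 25921 = 417736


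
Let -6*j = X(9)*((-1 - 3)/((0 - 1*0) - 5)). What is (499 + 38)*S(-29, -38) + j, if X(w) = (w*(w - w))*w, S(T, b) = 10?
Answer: 5370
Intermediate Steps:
X(w) = 0 (X(w) = (w*0)*w = 0*w = 0)
j = 0 (j = -0*(-1 - 3)/((0 - 1*0) - 5) = -0*(-4/((0 + 0) - 5)) = -0*(-4/(0 - 5)) = -0*(-4/(-5)) = -0*(-4*(-⅕)) = -0*4/5 = -⅙*0 = 0)
(499 + 38)*S(-29, -38) + j = (499 + 38)*10 + 0 = 537*10 + 0 = 5370 + 0 = 5370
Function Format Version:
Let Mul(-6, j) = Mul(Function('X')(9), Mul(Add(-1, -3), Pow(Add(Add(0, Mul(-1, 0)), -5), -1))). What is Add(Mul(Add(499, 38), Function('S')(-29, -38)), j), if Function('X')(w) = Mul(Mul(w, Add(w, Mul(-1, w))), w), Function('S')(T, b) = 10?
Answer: 5370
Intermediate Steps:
Function('X')(w) = 0 (Function('X')(w) = Mul(Mul(w, 0), w) = Mul(0, w) = 0)
j = 0 (j = Mul(Rational(-1, 6), Mul(0, Mul(Add(-1, -3), Pow(Add(Add(0, Mul(-1, 0)), -5), -1)))) = Mul(Rational(-1, 6), Mul(0, Mul(-4, Pow(Add(Add(0, 0), -5), -1)))) = Mul(Rational(-1, 6), Mul(0, Mul(-4, Pow(Add(0, -5), -1)))) = Mul(Rational(-1, 6), Mul(0, Mul(-4, Pow(-5, -1)))) = Mul(Rational(-1, 6), Mul(0, Mul(-4, Rational(-1, 5)))) = Mul(Rational(-1, 6), Mul(0, Rational(4, 5))) = Mul(Rational(-1, 6), 0) = 0)
Add(Mul(Add(499, 38), Function('S')(-29, -38)), j) = Add(Mul(Add(499, 38), 10), 0) = Add(Mul(537, 10), 0) = Add(5370, 0) = 5370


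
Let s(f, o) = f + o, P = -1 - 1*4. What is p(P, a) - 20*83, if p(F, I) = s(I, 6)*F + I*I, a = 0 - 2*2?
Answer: -1654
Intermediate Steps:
a = -4 (a = 0 - 4 = -4)
P = -5 (P = -1 - 4 = -5)
p(F, I) = I² + F*(6 + I) (p(F, I) = (I + 6)*F + I*I = (6 + I)*F + I² = F*(6 + I) + I² = I² + F*(6 + I))
p(P, a) - 20*83 = ((-4)² - 5*(6 - 4)) - 20*83 = (16 - 5*2) - 1660 = (16 - 10) - 1660 = 6 - 1660 = -1654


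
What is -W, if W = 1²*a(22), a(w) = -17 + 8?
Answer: 9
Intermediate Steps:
a(w) = -9
W = -9 (W = 1²*(-9) = 1*(-9) = -9)
-W = -1*(-9) = 9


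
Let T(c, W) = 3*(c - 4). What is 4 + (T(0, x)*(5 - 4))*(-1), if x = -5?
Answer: 16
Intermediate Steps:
T(c, W) = -12 + 3*c (T(c, W) = 3*(-4 + c) = -12 + 3*c)
4 + (T(0, x)*(5 - 4))*(-1) = 4 + ((-12 + 3*0)*(5 - 4))*(-1) = 4 + ((-12 + 0)*1)*(-1) = 4 - 12*1*(-1) = 4 - 12*(-1) = 4 + 12 = 16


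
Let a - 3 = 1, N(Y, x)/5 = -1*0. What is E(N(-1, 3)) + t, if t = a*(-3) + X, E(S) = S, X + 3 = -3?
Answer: -18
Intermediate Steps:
X = -6 (X = -3 - 3 = -6)
N(Y, x) = 0 (N(Y, x) = 5*(-1*0) = 5*0 = 0)
a = 4 (a = 3 + 1 = 4)
t = -18 (t = 4*(-3) - 6 = -12 - 6 = -18)
E(N(-1, 3)) + t = 0 - 18 = -18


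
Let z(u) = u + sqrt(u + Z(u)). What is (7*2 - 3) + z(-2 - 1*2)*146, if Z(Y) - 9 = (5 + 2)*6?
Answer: -573 + 146*sqrt(47) ≈ 427.93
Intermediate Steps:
Z(Y) = 51 (Z(Y) = 9 + (5 + 2)*6 = 9 + 7*6 = 9 + 42 = 51)
z(u) = u + sqrt(51 + u) (z(u) = u + sqrt(u + 51) = u + sqrt(51 + u))
(7*2 - 3) + z(-2 - 1*2)*146 = (7*2 - 3) + ((-2 - 1*2) + sqrt(51 + (-2 - 1*2)))*146 = (14 - 3) + ((-2 - 2) + sqrt(51 + (-2 - 2)))*146 = 11 + (-4 + sqrt(51 - 4))*146 = 11 + (-4 + sqrt(47))*146 = 11 + (-584 + 146*sqrt(47)) = -573 + 146*sqrt(47)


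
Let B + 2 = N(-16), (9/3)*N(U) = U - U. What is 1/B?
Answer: -1/2 ≈ -0.50000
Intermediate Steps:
N(U) = 0 (N(U) = (U - U)/3 = (1/3)*0 = 0)
B = -2 (B = -2 + 0 = -2)
1/B = 1/(-2) = -1/2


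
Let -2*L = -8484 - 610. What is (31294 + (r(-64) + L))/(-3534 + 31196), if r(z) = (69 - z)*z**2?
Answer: 580609/27662 ≈ 20.989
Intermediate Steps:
r(z) = z**2*(69 - z)
L = 4547 (L = -(-8484 - 610)/2 = -1/2*(-9094) = 4547)
(31294 + (r(-64) + L))/(-3534 + 31196) = (31294 + ((-64)**2*(69 - 1*(-64)) + 4547))/(-3534 + 31196) = (31294 + (4096*(69 + 64) + 4547))/27662 = (31294 + (4096*133 + 4547))*(1/27662) = (31294 + (544768 + 4547))*(1/27662) = (31294 + 549315)*(1/27662) = 580609*(1/27662) = 580609/27662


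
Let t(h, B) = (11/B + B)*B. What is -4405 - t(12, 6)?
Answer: -4452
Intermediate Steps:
t(h, B) = B*(B + 11/B) (t(h, B) = (B + 11/B)*B = B*(B + 11/B))
-4405 - t(12, 6) = -4405 - (11 + 6**2) = -4405 - (11 + 36) = -4405 - 1*47 = -4405 - 47 = -4452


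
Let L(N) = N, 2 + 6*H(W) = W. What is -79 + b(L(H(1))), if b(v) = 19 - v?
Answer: -359/6 ≈ -59.833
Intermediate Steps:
H(W) = -⅓ + W/6
-79 + b(L(H(1))) = -79 + (19 - (-⅓ + (⅙)*1)) = -79 + (19 - (-⅓ + ⅙)) = -79 + (19 - 1*(-⅙)) = -79 + (19 + ⅙) = -79 + 115/6 = -359/6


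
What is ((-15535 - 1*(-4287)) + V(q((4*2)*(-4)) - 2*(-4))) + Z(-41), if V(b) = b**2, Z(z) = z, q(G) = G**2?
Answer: 1053735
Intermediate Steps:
((-15535 - 1*(-4287)) + V(q((4*2)*(-4)) - 2*(-4))) + Z(-41) = ((-15535 - 1*(-4287)) + (((4*2)*(-4))**2 - 2*(-4))**2) - 41 = ((-15535 + 4287) + ((8*(-4))**2 + 8)**2) - 41 = (-11248 + ((-32)**2 + 8)**2) - 41 = (-11248 + (1024 + 8)**2) - 41 = (-11248 + 1032**2) - 41 = (-11248 + 1065024) - 41 = 1053776 - 41 = 1053735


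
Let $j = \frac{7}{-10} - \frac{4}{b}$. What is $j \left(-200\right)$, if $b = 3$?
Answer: $\frac{1220}{3} \approx 406.67$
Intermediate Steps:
$j = - \frac{61}{30}$ ($j = \frac{7}{-10} - \frac{4}{3} = 7 \left(- \frac{1}{10}\right) - \frac{4}{3} = - \frac{7}{10} - \frac{4}{3} = - \frac{61}{30} \approx -2.0333$)
$j \left(-200\right) = \left(- \frac{61}{30}\right) \left(-200\right) = \frac{1220}{3}$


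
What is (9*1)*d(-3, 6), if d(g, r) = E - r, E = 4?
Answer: -18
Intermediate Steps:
d(g, r) = 4 - r
(9*1)*d(-3, 6) = (9*1)*(4 - 1*6) = 9*(4 - 6) = 9*(-2) = -18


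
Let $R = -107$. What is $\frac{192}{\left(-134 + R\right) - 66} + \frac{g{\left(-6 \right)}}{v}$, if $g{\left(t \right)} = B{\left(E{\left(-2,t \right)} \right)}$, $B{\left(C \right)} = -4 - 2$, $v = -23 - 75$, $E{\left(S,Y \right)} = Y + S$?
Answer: $- \frac{8487}{15043} \approx -0.56418$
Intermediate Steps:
$E{\left(S,Y \right)} = S + Y$
$v = -98$ ($v = -23 - 75 = -98$)
$B{\left(C \right)} = -6$ ($B{\left(C \right)} = -4 - 2 = -6$)
$g{\left(t \right)} = -6$
$\frac{192}{\left(-134 + R\right) - 66} + \frac{g{\left(-6 \right)}}{v} = \frac{192}{\left(-134 - 107\right) - 66} - \frac{6}{-98} = \frac{192}{-241 - 66} - - \frac{3}{49} = \frac{192}{-307} + \frac{3}{49} = 192 \left(- \frac{1}{307}\right) + \frac{3}{49} = - \frac{192}{307} + \frac{3}{49} = - \frac{8487}{15043}$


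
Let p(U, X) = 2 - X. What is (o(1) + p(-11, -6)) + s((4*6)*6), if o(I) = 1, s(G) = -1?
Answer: 8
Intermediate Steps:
(o(1) + p(-11, -6)) + s((4*6)*6) = (1 + (2 - 1*(-6))) - 1 = (1 + (2 + 6)) - 1 = (1 + 8) - 1 = 9 - 1 = 8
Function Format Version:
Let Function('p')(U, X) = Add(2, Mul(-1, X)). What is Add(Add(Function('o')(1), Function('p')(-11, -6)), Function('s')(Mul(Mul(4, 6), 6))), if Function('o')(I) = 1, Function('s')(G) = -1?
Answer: 8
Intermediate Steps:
Add(Add(Function('o')(1), Function('p')(-11, -6)), Function('s')(Mul(Mul(4, 6), 6))) = Add(Add(1, Add(2, Mul(-1, -6))), -1) = Add(Add(1, Add(2, 6)), -1) = Add(Add(1, 8), -1) = Add(9, -1) = 8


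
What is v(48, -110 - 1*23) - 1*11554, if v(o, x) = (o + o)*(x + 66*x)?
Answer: -867010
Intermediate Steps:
v(o, x) = 134*o*x (v(o, x) = (2*o)*(67*x) = 134*o*x)
v(48, -110 - 1*23) - 1*11554 = 134*48*(-110 - 1*23) - 1*11554 = 134*48*(-110 - 23) - 11554 = 134*48*(-133) - 11554 = -855456 - 11554 = -867010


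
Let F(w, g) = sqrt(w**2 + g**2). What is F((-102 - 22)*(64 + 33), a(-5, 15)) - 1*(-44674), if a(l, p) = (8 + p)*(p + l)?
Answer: 44674 + 2*sqrt(36181421) ≈ 56704.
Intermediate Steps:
a(l, p) = (8 + p)*(l + p)
F(w, g) = sqrt(g**2 + w**2)
F((-102 - 22)*(64 + 33), a(-5, 15)) - 1*(-44674) = sqrt((15**2 + 8*(-5) + 8*15 - 5*15)**2 + ((-102 - 22)*(64 + 33))**2) - 1*(-44674) = sqrt((225 - 40 + 120 - 75)**2 + (-124*97)**2) + 44674 = sqrt(230**2 + (-12028)**2) + 44674 = sqrt(52900 + 144672784) + 44674 = sqrt(144725684) + 44674 = 2*sqrt(36181421) + 44674 = 44674 + 2*sqrt(36181421)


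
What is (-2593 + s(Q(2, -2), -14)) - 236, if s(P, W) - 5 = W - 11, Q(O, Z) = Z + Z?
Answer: -2849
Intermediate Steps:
Q(O, Z) = 2*Z
s(P, W) = -6 + W (s(P, W) = 5 + (W - 11) = 5 + (-11 + W) = -6 + W)
(-2593 + s(Q(2, -2), -14)) - 236 = (-2593 + (-6 - 14)) - 236 = (-2593 - 20) - 236 = -2613 - 236 = -2849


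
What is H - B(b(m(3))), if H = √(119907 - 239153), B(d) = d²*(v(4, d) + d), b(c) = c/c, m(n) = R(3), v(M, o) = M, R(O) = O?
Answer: -5 + I*√119246 ≈ -5.0 + 345.32*I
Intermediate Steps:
m(n) = 3
b(c) = 1
B(d) = d²*(4 + d)
H = I*√119246 (H = √(-119246) = I*√119246 ≈ 345.32*I)
H - B(b(m(3))) = I*√119246 - 1²*(4 + 1) = I*√119246 - 5 = -5 + I*√119246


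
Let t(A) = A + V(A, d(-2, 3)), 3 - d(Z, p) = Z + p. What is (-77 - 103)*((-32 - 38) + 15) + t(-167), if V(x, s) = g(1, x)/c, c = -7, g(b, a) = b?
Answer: 68130/7 ≈ 9732.9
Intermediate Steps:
d(Z, p) = 3 - Z - p (d(Z, p) = 3 - (Z + p) = 3 + (-Z - p) = 3 - Z - p)
V(x, s) = -⅐ (V(x, s) = 1/(-7) = 1*(-⅐) = -⅐)
t(A) = -⅐ + A (t(A) = A - ⅐ = -⅐ + A)
(-77 - 103)*((-32 - 38) + 15) + t(-167) = (-77 - 103)*((-32 - 38) + 15) + (-⅐ - 167) = -180*(-70 + 15) - 1170/7 = -180*(-55) - 1170/7 = 9900 - 1170/7 = 68130/7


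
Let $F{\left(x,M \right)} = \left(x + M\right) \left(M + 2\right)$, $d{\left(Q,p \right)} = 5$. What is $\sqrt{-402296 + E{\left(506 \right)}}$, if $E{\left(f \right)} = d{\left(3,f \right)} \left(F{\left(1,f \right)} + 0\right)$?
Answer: $2 \sqrt{221371} \approx 941.0$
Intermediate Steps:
$F{\left(x,M \right)} = \left(2 + M\right) \left(M + x\right)$ ($F{\left(x,M \right)} = \left(M + x\right) \left(2 + M\right) = \left(2 + M\right) \left(M + x\right)$)
$E{\left(f \right)} = 10 + 5 f^{2} + 15 f$ ($E{\left(f \right)} = 5 \left(\left(f^{2} + 2 f + 2 \cdot 1 + f 1\right) + 0\right) = 5 \left(\left(f^{2} + 2 f + 2 + f\right) + 0\right) = 5 \left(\left(2 + f^{2} + 3 f\right) + 0\right) = 5 \left(2 + f^{2} + 3 f\right) = 10 + 5 f^{2} + 15 f$)
$\sqrt{-402296 + E{\left(506 \right)}} = \sqrt{-402296 + \left(10 + 5 \cdot 506^{2} + 15 \cdot 506\right)} = \sqrt{-402296 + \left(10 + 5 \cdot 256036 + 7590\right)} = \sqrt{-402296 + \left(10 + 1280180 + 7590\right)} = \sqrt{-402296 + 1287780} = \sqrt{885484} = 2 \sqrt{221371}$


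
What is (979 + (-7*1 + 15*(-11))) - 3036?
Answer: -2229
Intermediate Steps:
(979 + (-7*1 + 15*(-11))) - 3036 = (979 + (-7 - 165)) - 3036 = (979 - 172) - 3036 = 807 - 3036 = -2229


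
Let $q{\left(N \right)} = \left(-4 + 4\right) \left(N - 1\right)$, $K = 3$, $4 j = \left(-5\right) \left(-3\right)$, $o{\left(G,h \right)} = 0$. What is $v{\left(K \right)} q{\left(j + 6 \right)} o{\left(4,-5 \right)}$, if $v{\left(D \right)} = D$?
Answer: $0$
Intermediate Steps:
$j = \frac{15}{4}$ ($j = \frac{\left(-5\right) \left(-3\right)}{4} = \frac{1}{4} \cdot 15 = \frac{15}{4} \approx 3.75$)
$q{\left(N \right)} = 0$ ($q{\left(N \right)} = 0 \left(-1 + N\right) = 0$)
$v{\left(K \right)} q{\left(j + 6 \right)} o{\left(4,-5 \right)} = 3 \cdot 0 \cdot 0 = 0 \cdot 0 = 0$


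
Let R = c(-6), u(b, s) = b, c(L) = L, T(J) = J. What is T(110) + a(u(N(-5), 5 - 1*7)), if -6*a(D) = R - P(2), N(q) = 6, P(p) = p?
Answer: 334/3 ≈ 111.33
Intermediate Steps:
R = -6
a(D) = 4/3 (a(D) = -(-6 - 1*2)/6 = -(-6 - 2)/6 = -1/6*(-8) = 4/3)
T(110) + a(u(N(-5), 5 - 1*7)) = 110 + 4/3 = 334/3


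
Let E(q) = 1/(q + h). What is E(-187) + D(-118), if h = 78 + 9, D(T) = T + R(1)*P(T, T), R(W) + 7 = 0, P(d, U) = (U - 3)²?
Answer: -10260501/100 ≈ -1.0261e+5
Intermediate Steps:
P(d, U) = (-3 + U)²
R(W) = -7 (R(W) = -7 + 0 = -7)
D(T) = T - 7*(-3 + T)²
h = 87
E(q) = 1/(87 + q) (E(q) = 1/(q + 87) = 1/(87 + q))
E(-187) + D(-118) = 1/(87 - 187) + (-118 - 7*(-3 - 118)²) = 1/(-100) + (-118 - 7*(-121)²) = -1/100 + (-118 - 7*14641) = -1/100 + (-118 - 102487) = -1/100 - 102605 = -10260501/100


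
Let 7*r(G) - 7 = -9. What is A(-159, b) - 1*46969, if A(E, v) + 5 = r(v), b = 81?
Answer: -328820/7 ≈ -46974.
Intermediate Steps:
r(G) = -2/7 (r(G) = 1 + (⅐)*(-9) = 1 - 9/7 = -2/7)
A(E, v) = -37/7 (A(E, v) = -5 - 2/7 = -37/7)
A(-159, b) - 1*46969 = -37/7 - 1*46969 = -37/7 - 46969 = -328820/7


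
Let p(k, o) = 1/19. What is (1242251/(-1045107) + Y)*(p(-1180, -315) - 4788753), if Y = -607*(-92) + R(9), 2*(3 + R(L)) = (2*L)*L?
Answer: -5317533736062167318/19857033 ≈ -2.6779e+11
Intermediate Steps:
R(L) = -3 + L² (R(L) = -3 + ((2*L)*L)/2 = -3 + (2*L²)/2 = -3 + L²)
p(k, o) = 1/19
Y = 55922 (Y = -607*(-92) + (-3 + 9²) = 55844 + (-3 + 81) = 55844 + 78 = 55922)
(1242251/(-1045107) + Y)*(p(-1180, -315) - 4788753) = (1242251/(-1045107) + 55922)*(1/19 - 4788753) = (1242251*(-1/1045107) + 55922)*(-90986306/19) = (-1242251/1045107 + 55922)*(-90986306/19) = (58443231403/1045107)*(-90986306/19) = -5317533736062167318/19857033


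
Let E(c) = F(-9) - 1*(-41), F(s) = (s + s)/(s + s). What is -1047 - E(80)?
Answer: -1089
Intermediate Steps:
F(s) = 1 (F(s) = (2*s)/((2*s)) = (2*s)*(1/(2*s)) = 1)
E(c) = 42 (E(c) = 1 - 1*(-41) = 1 + 41 = 42)
-1047 - E(80) = -1047 - 1*42 = -1047 - 42 = -1089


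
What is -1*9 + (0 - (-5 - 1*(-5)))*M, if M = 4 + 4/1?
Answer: -9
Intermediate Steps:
M = 8 (M = 4 + 4*1 = 4 + 4 = 8)
-1*9 + (0 - (-5 - 1*(-5)))*M = -1*9 + (0 - (-5 - 1*(-5)))*8 = -9 + (0 - (-5 + 5))*8 = -9 + (0 - 1*0)*8 = -9 + (0 + 0)*8 = -9 + 0*8 = -9 + 0 = -9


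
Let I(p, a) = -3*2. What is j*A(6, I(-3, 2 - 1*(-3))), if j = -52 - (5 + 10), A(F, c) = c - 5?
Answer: 737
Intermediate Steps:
I(p, a) = -6
A(F, c) = -5 + c
j = -67 (j = -52 - 15 = -67)
j*A(6, I(-3, 2 - 1*(-3))) = -67*(-5 - 6) = -67*(-11) = 737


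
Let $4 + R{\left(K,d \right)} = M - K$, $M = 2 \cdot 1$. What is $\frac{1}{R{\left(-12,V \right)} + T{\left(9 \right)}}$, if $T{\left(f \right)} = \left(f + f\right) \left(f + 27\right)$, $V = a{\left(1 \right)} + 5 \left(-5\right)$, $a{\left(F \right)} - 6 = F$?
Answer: $\frac{1}{658} \approx 0.0015198$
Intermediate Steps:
$a{\left(F \right)} = 6 + F$
$M = 2$
$V = -18$ ($V = \left(6 + 1\right) + 5 \left(-5\right) = 7 - 25 = -18$)
$R{\left(K,d \right)} = -2 - K$ ($R{\left(K,d \right)} = -4 - \left(-2 + K\right) = -2 - K$)
$T{\left(f \right)} = 2 f \left(27 + f\right)$
$\frac{1}{R{\left(-12,V \right)} + T{\left(9 \right)}} = \frac{1}{\left(-2 - -12\right) + 2 \cdot 9 \left(27 + 9\right)} = \frac{1}{\left(-2 + 12\right) + 2 \cdot 9 \cdot 36} = \frac{1}{10 + 648} = \frac{1}{658}$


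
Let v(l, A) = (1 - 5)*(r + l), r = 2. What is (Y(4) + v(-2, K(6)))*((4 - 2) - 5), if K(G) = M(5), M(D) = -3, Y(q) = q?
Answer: -12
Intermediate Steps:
K(G) = -3
v(l, A) = -8 - 4*l (v(l, A) = (1 - 5)*(2 + l) = -4*(2 + l) = -8 - 4*l)
(Y(4) + v(-2, K(6)))*((4 - 2) - 5) = (4 + (-8 - 4*(-2)))*((4 - 2) - 5) = (4 + (-8 + 8))*(2 - 5) = (4 + 0)*(-3) = 4*(-3) = -12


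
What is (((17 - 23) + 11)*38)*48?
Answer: 9120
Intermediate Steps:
(((17 - 23) + 11)*38)*48 = ((-6 + 11)*38)*48 = (5*38)*48 = 190*48 = 9120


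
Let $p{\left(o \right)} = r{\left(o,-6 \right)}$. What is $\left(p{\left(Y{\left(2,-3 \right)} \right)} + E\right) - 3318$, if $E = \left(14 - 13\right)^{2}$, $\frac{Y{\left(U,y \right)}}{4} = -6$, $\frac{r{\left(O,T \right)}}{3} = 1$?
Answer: $-3314$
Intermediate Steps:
$r{\left(O,T \right)} = 3$ ($r{\left(O,T \right)} = 3 \cdot 1 = 3$)
$Y{\left(U,y \right)} = -24$ ($Y{\left(U,y \right)} = 4 \left(-6\right) = -24$)
$p{\left(o \right)} = 3$
$E = 1$ ($E = 1^{2} = 1$)
$\left(p{\left(Y{\left(2,-3 \right)} \right)} + E\right) - 3318 = \left(3 + 1\right) - 3318 = 4 - 3318 = -3314$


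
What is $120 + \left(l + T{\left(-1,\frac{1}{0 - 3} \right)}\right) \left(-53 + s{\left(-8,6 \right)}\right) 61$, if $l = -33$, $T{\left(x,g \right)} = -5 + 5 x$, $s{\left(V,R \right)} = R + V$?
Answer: $144385$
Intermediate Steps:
$120 + \left(l + T{\left(-1,\frac{1}{0 - 3} \right)}\right) \left(-53 + s{\left(-8,6 \right)}\right) 61 = 120 + \left(-33 + \left(-5 + 5 \left(-1\right)\right)\right) \left(-53 + \left(6 - 8\right)\right) 61 = 120 + \left(-33 - 10\right) \left(-53 - 2\right) 61 = 120 + \left(-33 - 10\right) \left(-55\right) 61 = 120 + \left(-43\right) \left(-55\right) 61 = 120 + 2365 \cdot 61 = 120 + 144265 = 144385$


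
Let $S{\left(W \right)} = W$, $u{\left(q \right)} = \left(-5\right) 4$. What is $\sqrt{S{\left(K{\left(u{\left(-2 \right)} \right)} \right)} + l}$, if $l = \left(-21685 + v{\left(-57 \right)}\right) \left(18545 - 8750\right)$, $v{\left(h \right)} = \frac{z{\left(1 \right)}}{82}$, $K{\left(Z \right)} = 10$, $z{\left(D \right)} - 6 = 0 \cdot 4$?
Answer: $\frac{2 i \sqrt{89262717245}}{41} \approx 14574.0 i$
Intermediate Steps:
$z{\left(D \right)} = 6$ ($z{\left(D \right)} = 6 + 0 \cdot 4 = 6 + 0 = 6$)
$u{\left(q \right)} = -20$
$v{\left(h \right)} = \frac{3}{41}$ ($v{\left(h \right)} = \frac{6}{82} = 6 \cdot \frac{1}{82} = \frac{3}{41}$)
$l = - \frac{8708558190}{41}$ ($l = \left(-21685 + \frac{3}{41}\right) \left(18545 - 8750\right) = \left(- \frac{889082}{41}\right) 9795 = - \frac{8708558190}{41} \approx -2.124 \cdot 10^{8}$)
$\sqrt{S{\left(K{\left(u{\left(-2 \right)} \right)} \right)} + l} = \sqrt{10 - \frac{8708558190}{41}} = \sqrt{- \frac{8708557780}{41}} = \frac{2 i \sqrt{89262717245}}{41}$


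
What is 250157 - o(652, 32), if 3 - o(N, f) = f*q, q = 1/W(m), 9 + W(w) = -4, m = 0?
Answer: 3251970/13 ≈ 2.5015e+5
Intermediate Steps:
W(w) = -13 (W(w) = -9 - 4 = -13)
q = -1/13 (q = 1/(-13) = -1/13 ≈ -0.076923)
o(N, f) = 3 + f/13 (o(N, f) = 3 - f*(-1)/13 = 3 - (-1)*f/13 = 3 + f/13)
250157 - o(652, 32) = 250157 - (3 + (1/13)*32) = 250157 - (3 + 32/13) = 250157 - 1*71/13 = 250157 - 71/13 = 3251970/13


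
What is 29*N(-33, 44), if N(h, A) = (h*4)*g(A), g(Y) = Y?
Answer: -168432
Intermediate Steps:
N(h, A) = 4*A*h (N(h, A) = (h*4)*A = (4*h)*A = 4*A*h)
29*N(-33, 44) = 29*(4*44*(-33)) = 29*(-5808) = -168432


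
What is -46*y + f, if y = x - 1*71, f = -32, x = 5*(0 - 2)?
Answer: 3694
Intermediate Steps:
x = -10 (x = 5*(-2) = -10)
y = -81 (y = -10 - 1*71 = -10 - 71 = -81)
-46*y + f = -46*(-81) - 32 = 3726 - 32 = 3694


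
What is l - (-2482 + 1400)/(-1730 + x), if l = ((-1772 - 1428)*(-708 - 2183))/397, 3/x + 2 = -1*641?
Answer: 10290693918378/441620021 ≈ 23302.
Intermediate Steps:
x = -3/643 (x = 3/(-2 - 1*641) = 3/(-2 - 641) = 3/(-643) = 3*(-1/643) = -3/643 ≈ -0.0046656)
l = 9251200/397 (l = -3200*(-2891)*(1/397) = 9251200*(1/397) = 9251200/397 ≈ 23303.)
l - (-2482 + 1400)/(-1730 + x) = 9251200/397 - (-2482 + 1400)/(-1730 - 3/643) = 9251200/397 - (-1082)/(-1112393/643) = 9251200/397 - (-1082)*(-643)/1112393 = 9251200/397 - 1*695726/1112393 = 9251200/397 - 695726/1112393 = 10290693918378/441620021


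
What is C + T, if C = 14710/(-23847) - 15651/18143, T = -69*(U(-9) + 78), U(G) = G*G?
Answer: -4747310416418/432656121 ≈ -10972.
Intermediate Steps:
U(G) = G²
T = -10971 (T = -69*((-9)² + 78) = -69*(81 + 78) = -69*159 = -10971)
C = -640112927/432656121 (C = 14710*(-1/23847) - 15651*1/18143 = -14710/23847 - 15651/18143 = -640112927/432656121 ≈ -1.4795)
C + T = -640112927/432656121 - 10971 = -4747310416418/432656121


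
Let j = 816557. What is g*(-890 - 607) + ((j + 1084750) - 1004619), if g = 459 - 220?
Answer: 538905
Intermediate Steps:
g = 239
g*(-890 - 607) + ((j + 1084750) - 1004619) = 239*(-890 - 607) + ((816557 + 1084750) - 1004619) = 239*(-1497) + (1901307 - 1004619) = -357783 + 896688 = 538905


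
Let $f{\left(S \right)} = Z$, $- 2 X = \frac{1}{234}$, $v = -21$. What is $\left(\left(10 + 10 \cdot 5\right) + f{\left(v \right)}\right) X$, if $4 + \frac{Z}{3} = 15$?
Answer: $- \frac{31}{156} \approx -0.19872$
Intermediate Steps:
$Z = 33$ ($Z = -12 + 3 \cdot 15 = -12 + 45 = 33$)
$X = - \frac{1}{468}$ ($X = - \frac{1}{2 \cdot 234} = \left(- \frac{1}{2}\right) \frac{1}{234} = - \frac{1}{468} \approx -0.0021368$)
$f{\left(S \right)} = 33$
$\left(\left(10 + 10 \cdot 5\right) + f{\left(v \right)}\right) X = \left(\left(10 + 10 \cdot 5\right) + 33\right) \left(- \frac{1}{468}\right) = \left(\left(10 + 50\right) + 33\right) \left(- \frac{1}{468}\right) = \left(60 + 33\right) \left(- \frac{1}{468}\right) = 93 \left(- \frac{1}{468}\right) = - \frac{31}{156}$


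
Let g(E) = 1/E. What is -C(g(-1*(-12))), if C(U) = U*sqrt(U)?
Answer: -sqrt(3)/72 ≈ -0.024056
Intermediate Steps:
g(E) = 1/E
C(U) = U**(3/2)
-C(g(-1*(-12))) = -(1/(-1*(-12)))**(3/2) = -(1/12)**(3/2) = -sqrt(3)/72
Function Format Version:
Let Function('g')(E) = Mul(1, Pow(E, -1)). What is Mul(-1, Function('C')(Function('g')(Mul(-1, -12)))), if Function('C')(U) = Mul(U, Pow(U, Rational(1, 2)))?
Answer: Mul(Rational(-1, 72), Pow(3, Rational(1, 2))) ≈ -0.024056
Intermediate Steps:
Function('g')(E) = Pow(E, -1)
Function('C')(U) = Pow(U, Rational(3, 2))
Mul(-1, Function('C')(Function('g')(Mul(-1, -12)))) = Mul(-1, Pow(Pow(Mul(-1, -12), -1), Rational(3, 2))) = Mul(-1, Pow(Pow(12, -1), Rational(3, 2))) = Mul(-1, Pow(Rational(1, 12), Rational(3, 2))) = Mul(-1, Mul(Rational(1, 72), Pow(3, Rational(1, 2)))) = Mul(Rational(-1, 72), Pow(3, Rational(1, 2)))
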